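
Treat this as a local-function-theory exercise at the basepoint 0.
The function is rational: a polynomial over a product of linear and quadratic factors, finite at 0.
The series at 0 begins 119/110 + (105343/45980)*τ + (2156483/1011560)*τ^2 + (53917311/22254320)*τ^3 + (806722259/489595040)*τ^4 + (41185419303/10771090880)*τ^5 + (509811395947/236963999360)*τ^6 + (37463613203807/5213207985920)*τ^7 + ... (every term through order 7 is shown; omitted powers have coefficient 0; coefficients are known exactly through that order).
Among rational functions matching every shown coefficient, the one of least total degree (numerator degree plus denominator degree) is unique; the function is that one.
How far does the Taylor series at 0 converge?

The radius of convergence is -1/8 + (1/8)*sqrt(33).

No rational of total degree below 5 reproduces all 8 coefficients; solving the [1/4] Pade equations on them gives f(τ) = (-32*τ/19 - 17/20)/((τ**2 - τ + 11/7)*(τ**2 - τ/4 - 1/2)), whose expansion matches every shown term.
Denominator factor (τ**2 - τ/4 - 1/2): discriminant 33/16, real irrational roots 1/8 + (1/8)*sqrt(33) and 1/8 - (1/8)*sqrt(33); poles of order 1, moduli 1/8 + (1/8)*sqrt(33) and -1/8 + (1/8)*sqrt(33).
Denominator factor (τ**2 - τ + 11/7): discriminant -37/7, complex-conjugate roots (1/2) + ((1/14)*sqrt(259))*i and (1/2) - ((1/14)*sqrt(259))*i; poles of order 1, moduli (1/7)*sqrt(77) and (1/7)*sqrt(77).
The radius of convergence is the smallest modulus among the singular points: -1/8 + (1/8)*sqrt(33).


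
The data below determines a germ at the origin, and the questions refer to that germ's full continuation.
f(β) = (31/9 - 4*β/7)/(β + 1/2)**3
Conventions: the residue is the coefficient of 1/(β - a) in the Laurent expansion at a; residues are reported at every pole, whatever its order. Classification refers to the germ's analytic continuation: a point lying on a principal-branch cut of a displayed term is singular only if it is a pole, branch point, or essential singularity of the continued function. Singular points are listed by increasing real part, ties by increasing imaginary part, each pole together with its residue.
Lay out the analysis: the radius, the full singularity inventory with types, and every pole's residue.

Denominator factor (β + 1/2)^3: pole of order 3 at -1/2, modulus 1/2.
The radius of convergence is the smallest modulus among the singular points: 1/2.
At the order-3 pole -1/2 set g(β) = (β - (-1/2))^3*f(β) = 31/9 - 4*β/7.
Order-3 pole: residue = g''(a)/2; g''(-1/2) = 0, so the residue is 0.

Radius of convergence at 0: 1/2.
At -1/2: a pole of order 3; residue 0.


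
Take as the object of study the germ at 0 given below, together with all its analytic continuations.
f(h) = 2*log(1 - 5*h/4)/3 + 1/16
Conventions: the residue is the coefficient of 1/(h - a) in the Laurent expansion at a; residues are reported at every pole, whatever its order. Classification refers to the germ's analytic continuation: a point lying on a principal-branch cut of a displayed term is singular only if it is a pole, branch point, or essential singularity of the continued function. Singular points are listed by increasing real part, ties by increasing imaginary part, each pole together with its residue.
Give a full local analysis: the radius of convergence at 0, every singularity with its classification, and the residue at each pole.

Radius of convergence at 0: 4/5.
At 4/5: a logarithmic branch point.

Branch term (2/3)*log(1 - h/(4/5)): its argument vanishes at h = 4/5, a logarithmic branch point, modulus 4/5.
The radius of convergence is the smallest modulus among the singular points: 4/5.


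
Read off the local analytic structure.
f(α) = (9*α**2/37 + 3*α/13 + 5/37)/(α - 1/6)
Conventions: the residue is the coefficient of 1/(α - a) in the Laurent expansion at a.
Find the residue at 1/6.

At the order-1 pole 1/6 set g(α) = (α - (1/6))*f(α) = 9*α**2/37 + 3*α/13 + 5/37.
Simple pole: residue = g(a) at a = 1/6, which is 347/1924.

The residue is 347/1924.


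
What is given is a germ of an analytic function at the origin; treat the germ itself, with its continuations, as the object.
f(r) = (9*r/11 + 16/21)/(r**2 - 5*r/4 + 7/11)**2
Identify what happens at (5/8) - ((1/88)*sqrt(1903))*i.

The denominator factor r**2 - 5*r/4 + 7/11 vanishes at (5/8) - ((1/88)*sqrt(1903))*i and appears to the power 2; the numerator there equals (2353/1848) - ((9/968)*sqrt(1903))*i, nonzero, and no other factor vanishes.
Hence a pole whose order is the multiplicity, 2.

The point is a pole of order 2.


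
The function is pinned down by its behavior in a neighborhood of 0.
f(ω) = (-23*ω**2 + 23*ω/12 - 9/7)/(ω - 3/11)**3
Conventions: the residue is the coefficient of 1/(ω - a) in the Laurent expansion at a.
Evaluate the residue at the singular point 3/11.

At the order-3 pole 3/11 set g(ω) = (ω - (3/11))^3*f(ω) = -23*ω**2 + 23*ω/12 - 9/7.
Order-3 pole: residue = g''(a)/2; g''(3/11) = -46, so the residue is -23.

The residue is -23.


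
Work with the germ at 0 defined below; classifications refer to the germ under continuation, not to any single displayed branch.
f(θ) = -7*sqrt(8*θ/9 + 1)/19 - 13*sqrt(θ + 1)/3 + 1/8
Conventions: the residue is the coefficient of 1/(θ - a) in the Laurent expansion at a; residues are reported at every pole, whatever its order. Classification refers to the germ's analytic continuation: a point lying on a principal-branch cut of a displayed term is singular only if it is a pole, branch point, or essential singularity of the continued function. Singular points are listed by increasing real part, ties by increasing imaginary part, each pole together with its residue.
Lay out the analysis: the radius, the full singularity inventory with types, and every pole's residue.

Branch term (-7/19)*sqrt(1 - θ/(-9/8)): its argument vanishes at θ = -9/8, a square-root branch point, modulus 9/8.
Branch term (-13/3)*sqrt(1 - θ/(-1)): its argument vanishes at θ = -1, a square-root branch point, modulus 1.
The radius of convergence is the smallest modulus among the singular points: 1.
List the singular points by increasing real part (a conjugate pair: the negative imaginary part first).

Radius of convergence at 0: 1.
At -9/8: an algebraic (square-root) branch point.
At -1: an algebraic (square-root) branch point.


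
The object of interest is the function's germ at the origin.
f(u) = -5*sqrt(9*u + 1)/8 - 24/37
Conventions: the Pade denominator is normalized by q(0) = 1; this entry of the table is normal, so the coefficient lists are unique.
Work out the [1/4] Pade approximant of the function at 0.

Taylor coefficients needed (expand at 0): a_0 = -377/296, a_1 = -45/16, a_2 = 405/64, a_3 = -3645/128, a_4 = 164025/1024, a_5 = -2066715/2048.
Write the denominator as Q(u) = 1 + q1*u + q2*u^2 + q3*u^3 + q4*u^4. Requiring Q*f - P = O(u^6) with deg P <= 1 kills the coefficients of u^2..u^5 in Q*f:
  u^2: a_2 + q1*a_1 + q2*a_0 = 0, i.e. 405/64 + (-45/16)*q1 + (-377/296)*q2 = 0.
  u^3: a_3 + q1*a_2 + q2*a_1 + q3*a_0 = 0, i.e. -3645/128 + (405/64)*q1 + (-45/16)*q2 + (-377/296)*q3 = 0.
  u^4: a_4 + q1*a_3 + q2*a_2 + q3*a_1 + q4*a_0 = 0, i.e. 164025/1024 + (-3645/128)*q1 + (405/64)*q2 + (-45/16)*q3 + (-377/296)*q4 = 0.
  u^5: a_5 + q1*a_4 + q2*a_3 + q3*a_2 + q4*a_1 = 0, i.e. -2066715/2048 + (164025/1024)*q1 + (-3645/128)*q2 + (405/64)*q3 + (-45/16)*q4 = 0.
Solving this linear system: q1 = 475889346/105191245, q2 = -845162991/168305992, q3 = 1886410701/168305992, q4 = -67549805577/2692895872.
The numerator is Q*f truncated at degree 1: P0 = a_0 = -377/296; P1 = a_1 + q1*a_0 = -533963989809/62273217040.

The Pade approximant has numerator coefficients [-377/296, -533963989809/62273217040]; denominator coefficients [1, 475889346/105191245, -845162991/168305992, 1886410701/168305992, -67549805577/2692895872].


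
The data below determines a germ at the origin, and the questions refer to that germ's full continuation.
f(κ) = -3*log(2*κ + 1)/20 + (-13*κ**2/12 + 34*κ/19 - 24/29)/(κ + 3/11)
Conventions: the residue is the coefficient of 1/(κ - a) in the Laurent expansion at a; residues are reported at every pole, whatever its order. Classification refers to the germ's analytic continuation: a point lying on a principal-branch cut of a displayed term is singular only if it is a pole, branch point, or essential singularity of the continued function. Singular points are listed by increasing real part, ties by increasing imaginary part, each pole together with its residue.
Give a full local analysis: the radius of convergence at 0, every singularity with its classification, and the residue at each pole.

Radius of convergence at 0: 3/11.
At -1/2: a logarithmic branch point.
At -3/11: a pole of order 1; residue -372345/266684.

Denominator factor (κ + 3/11): pole of order 1 at -3/11, modulus 3/11.
Branch term (-3/20)*log(1 - κ/(-1/2)): its argument vanishes at κ = -1/2, a logarithmic branch point, modulus 1/2.
The radius of convergence is the smallest modulus among the singular points: 3/11.
The branch term is analytic at -3/11 and contributes nothing to the residue; only the rational part matters.
At the order-1 pole -3/11 set g(κ) = (κ - (-3/11))*(rational part) = -13*κ**2/12 + 34*κ/19 - 24/29.
Simple pole: residue = g(a) at a = -3/11, which is -372345/266684.
List the singular points by increasing real part (a conjugate pair: the negative imaginary part first).


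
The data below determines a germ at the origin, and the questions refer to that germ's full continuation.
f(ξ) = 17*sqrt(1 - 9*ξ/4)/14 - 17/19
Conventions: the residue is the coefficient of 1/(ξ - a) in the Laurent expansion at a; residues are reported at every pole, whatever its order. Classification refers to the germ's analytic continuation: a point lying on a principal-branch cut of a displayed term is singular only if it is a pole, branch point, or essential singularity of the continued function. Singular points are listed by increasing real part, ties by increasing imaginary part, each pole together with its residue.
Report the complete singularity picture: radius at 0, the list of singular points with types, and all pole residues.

Radius of convergence at 0: 4/9.
At 4/9: an algebraic (square-root) branch point.

Branch term (17/14)*sqrt(1 - ξ/(4/9)): its argument vanishes at ξ = 4/9, a square-root branch point, modulus 4/9.
The radius of convergence is the smallest modulus among the singular points: 4/9.


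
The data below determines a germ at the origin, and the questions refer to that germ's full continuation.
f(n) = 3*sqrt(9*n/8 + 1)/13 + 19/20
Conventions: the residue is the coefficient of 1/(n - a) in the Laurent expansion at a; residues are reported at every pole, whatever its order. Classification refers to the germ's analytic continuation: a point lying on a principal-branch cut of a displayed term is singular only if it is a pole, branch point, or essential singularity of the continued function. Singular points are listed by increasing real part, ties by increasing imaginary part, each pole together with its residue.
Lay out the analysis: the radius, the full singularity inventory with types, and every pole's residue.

Branch term (3/13)*sqrt(1 - n/(-8/9)): its argument vanishes at n = -8/9, a square-root branch point, modulus 8/9.
The radius of convergence is the smallest modulus among the singular points: 8/9.

Radius of convergence at 0: 8/9.
At -8/9: an algebraic (square-root) branch point.


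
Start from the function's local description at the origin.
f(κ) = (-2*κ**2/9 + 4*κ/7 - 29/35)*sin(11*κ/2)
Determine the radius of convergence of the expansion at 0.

The factor sin(11*κ/2) is entire and contributes no finite singular point.
The polynomial part has no poles.
No finite singular points: the Taylor series at 0 converges everywhere.

The radius of convergence is infinite.


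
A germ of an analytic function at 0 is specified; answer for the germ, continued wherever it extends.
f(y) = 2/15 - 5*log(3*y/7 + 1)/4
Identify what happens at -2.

There is no denominator, hence no pole anywhere.
Branch term log(1 - y/(-7/3)): argument at -2 is 1/7, nonzero, so -2 is not its branch point (a point on a principal cut is still regular for the continued germ).
So the germ continues analytically to -2.

The point is a regular point.


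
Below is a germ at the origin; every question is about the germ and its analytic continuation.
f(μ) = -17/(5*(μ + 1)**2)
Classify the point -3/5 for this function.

The point is a regular point.

Denominator factors: μ + 1 = 2/5 at μ = -3/5 — none vanishes.
So the germ continues analytically to -3/5.


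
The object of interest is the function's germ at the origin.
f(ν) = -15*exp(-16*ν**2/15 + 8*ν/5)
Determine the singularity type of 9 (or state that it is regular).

There is no denominator, hence no pole anywhere.
The factor exp(-16*ν**2/15 + 8*ν/5) is entire.
So the germ continues analytically to 9.

The point is a regular point.


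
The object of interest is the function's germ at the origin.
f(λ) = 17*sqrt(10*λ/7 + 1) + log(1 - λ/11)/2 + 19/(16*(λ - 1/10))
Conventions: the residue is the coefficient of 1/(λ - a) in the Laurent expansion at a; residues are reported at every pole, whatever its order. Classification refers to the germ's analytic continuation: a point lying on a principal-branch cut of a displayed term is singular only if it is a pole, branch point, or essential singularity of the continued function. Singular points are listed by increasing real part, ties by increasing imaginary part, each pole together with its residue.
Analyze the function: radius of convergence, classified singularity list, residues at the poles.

Radius of convergence at 0: 1/10.
At -7/10: an algebraic (square-root) branch point.
At 1/10: a pole of order 1; residue 19/16.
At 11: a logarithmic branch point.

Denominator factor (λ - 1/10): pole of order 1 at 1/10, modulus 1/10.
Branch term (17)*sqrt(1 - λ/(-7/10)): its argument vanishes at λ = -7/10, a square-root branch point, modulus 7/10.
Branch term (1/2)*log(1 - λ/(11)): its argument vanishes at λ = 11, a logarithmic branch point, modulus 11.
The radius of convergence is the smallest modulus among the singular points: 1/10.
The branch terms are analytic at 1/10 and contribute nothing to the residue; only the rational part matters.
At the order-1 pole 1/10 set g(λ) = (λ - (1/10))*(rational part) = 19/16.
Simple pole: residue = g(a) at a = 1/10, which is 19/16.
List the singular points by increasing real part (a conjugate pair: the negative imaginary part first).


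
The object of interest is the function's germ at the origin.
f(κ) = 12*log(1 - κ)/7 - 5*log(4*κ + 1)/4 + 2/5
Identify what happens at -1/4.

The term (-5/4)*log(1 - κ/(-1/4)) has argument 1 - -1/4/(-1/4) = 0 at -1/4: a logarithmic (infinitely-sheeted) branch point; the remaining terms are analytic or single-valued there.

The point is a logarithmic branch point.


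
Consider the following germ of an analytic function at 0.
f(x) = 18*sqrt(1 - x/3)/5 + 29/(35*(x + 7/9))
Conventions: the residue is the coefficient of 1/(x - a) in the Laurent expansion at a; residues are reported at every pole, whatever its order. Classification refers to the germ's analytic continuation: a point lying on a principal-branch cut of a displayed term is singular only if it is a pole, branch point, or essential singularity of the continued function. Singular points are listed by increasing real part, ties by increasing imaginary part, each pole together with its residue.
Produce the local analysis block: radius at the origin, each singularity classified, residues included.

Denominator factor (x + 7/9): pole of order 1 at -7/9, modulus 7/9.
Branch term (18/5)*sqrt(1 - x/(3)): its argument vanishes at x = 3, a square-root branch point, modulus 3.
The radius of convergence is the smallest modulus among the singular points: 7/9.
The branch term is analytic at -7/9 and contributes nothing to the residue; only the rational part matters.
At the order-1 pole -7/9 set g(x) = (x - (-7/9))*(rational part) = 29/35.
Simple pole: residue = g(a) at a = -7/9, which is 29/35.
List the singular points by increasing real part (a conjugate pair: the negative imaginary part first).

Radius of convergence at 0: 7/9.
At -7/9: a pole of order 1; residue 29/35.
At 3: an algebraic (square-root) branch point.


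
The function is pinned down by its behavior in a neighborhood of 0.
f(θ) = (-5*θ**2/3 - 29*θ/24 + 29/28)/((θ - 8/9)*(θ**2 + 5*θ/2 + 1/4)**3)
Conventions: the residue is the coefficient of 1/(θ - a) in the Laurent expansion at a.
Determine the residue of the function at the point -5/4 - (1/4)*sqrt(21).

The residue is 161330616/8266525351 - (97138928/24799576053)*sqrt(21).

The factor θ**2 + 5*θ/2 + 1/4 splits as (θ - a)(θ - a') with a = -5/4 - (1/4)*sqrt(21), a' = -5/4 + (1/4)*sqrt(21). At the order-3 pole a set g(θ) = (θ - a)^3*f(θ) = [(-5*θ**2/3 - 29*θ/24 + 29/28)/(θ - 8/9)] / (θ - a')^3.
Order-3 pole: residue = g''(a)/2; g''(-5/4 - (1/4)*sqrt(21)) = 322661232/8266525351 - (194277856/24799576053)*sqrt(21), so the residue is 161330616/8266525351 - (97138928/24799576053)*sqrt(21).


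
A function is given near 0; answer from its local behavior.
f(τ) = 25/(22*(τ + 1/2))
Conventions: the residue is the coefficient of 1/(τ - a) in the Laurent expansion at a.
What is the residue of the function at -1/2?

The residue is 25/22.

At the order-1 pole -1/2 set g(τ) = (τ - (-1/2))*f(τ) = 25/22.
Simple pole: residue = g(a) at a = -1/2, which is 25/22.


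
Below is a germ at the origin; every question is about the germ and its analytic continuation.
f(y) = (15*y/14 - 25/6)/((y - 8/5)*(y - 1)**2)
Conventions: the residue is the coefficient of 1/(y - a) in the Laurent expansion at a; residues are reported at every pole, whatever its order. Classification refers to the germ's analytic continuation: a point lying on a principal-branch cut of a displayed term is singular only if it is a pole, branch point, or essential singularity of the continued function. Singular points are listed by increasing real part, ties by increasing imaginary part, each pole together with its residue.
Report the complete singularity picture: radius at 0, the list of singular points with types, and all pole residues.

Denominator factor (y - 8/5): pole of order 1 at 8/5, modulus 8/5.
Denominator factor (y - 1)^2: pole of order 2 at 1, modulus 1.
The radius of convergence is the smallest modulus among the singular points: 1.
At the order-2 pole 1 set g(y) = (y - (1))^2*f(y) = (15*y/14 - 25/6)/(y - 8/5).
Order-2 pole: residue = g'(a); g'(1) = 2575/378, so the residue is 2575/378.
At the order-1 pole 8/5 set g(y) = (y - (8/5))*f(y) = (15*y/14 - 25/6)/(y - 1)**2.
Simple pole: residue = g(a) at a = 8/5, which is -2575/378.
List the singular points by increasing real part (a conjugate pair: the negative imaginary part first).

Radius of convergence at 0: 1.
At 1: a pole of order 2; residue 2575/378.
At 8/5: a pole of order 1; residue -2575/378.


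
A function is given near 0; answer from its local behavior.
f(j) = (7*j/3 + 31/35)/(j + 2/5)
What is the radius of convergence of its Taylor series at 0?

The radius of convergence is 2/5.

Denominator factor (j + 2/5): pole of order 1 at -2/5, modulus 2/5.
The radius of convergence is the smallest modulus among the singular points: 2/5.


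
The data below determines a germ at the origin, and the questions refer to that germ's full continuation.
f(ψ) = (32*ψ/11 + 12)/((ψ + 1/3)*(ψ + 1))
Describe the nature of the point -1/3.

The point is a pole of order 1.

The denominator factor ψ + 1/3 vanishes at -1/3 and appears to the power 1; the numerator there equals 364/33, nonzero, and no other factor vanishes.
Hence a pole whose order is the multiplicity, 1.


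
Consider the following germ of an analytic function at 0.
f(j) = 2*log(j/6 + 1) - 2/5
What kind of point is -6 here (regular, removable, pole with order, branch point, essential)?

The term (2)*log(1 - j/(-6)) has argument 1 - -6/(-6) = 0 at -6: a logarithmic (infinitely-sheeted) branch point; the remaining terms are analytic or single-valued there.

The point is a logarithmic branch point.


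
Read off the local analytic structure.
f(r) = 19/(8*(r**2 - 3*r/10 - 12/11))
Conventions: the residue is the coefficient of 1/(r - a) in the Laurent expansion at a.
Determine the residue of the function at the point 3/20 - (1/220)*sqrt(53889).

The factor r**2 - 3*r/10 - 12/11 splits as (r - a)(r - a') with a = 3/20 - (1/220)*sqrt(53889), a' = 3/20 + (1/220)*sqrt(53889). At the order-1 pole a set g(r) = (r - a)*f(r) = [19/8] / (r - a').
Simple pole: residue = g(a) at a = 3/20 - (1/220)*sqrt(53889), which is -(95/19596)*sqrt(53889).

The residue is -(95/19596)*sqrt(53889).


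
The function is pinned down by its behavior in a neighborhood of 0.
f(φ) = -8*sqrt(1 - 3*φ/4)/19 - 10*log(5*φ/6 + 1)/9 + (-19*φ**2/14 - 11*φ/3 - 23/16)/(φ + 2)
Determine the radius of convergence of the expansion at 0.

Denominator factor (φ + 2): pole of order 1 at -2, modulus 2.
Branch term (-10/9)*log(1 - φ/(-6/5)): its argument vanishes at φ = -6/5, a logarithmic branch point, modulus 6/5.
Branch term (-8/19)*sqrt(1 - φ/(4/3)): its argument vanishes at φ = 4/3, a square-root branch point, modulus 4/3.
The radius of convergence is the smallest modulus among the singular points: 6/5.

The radius of convergence is 6/5.


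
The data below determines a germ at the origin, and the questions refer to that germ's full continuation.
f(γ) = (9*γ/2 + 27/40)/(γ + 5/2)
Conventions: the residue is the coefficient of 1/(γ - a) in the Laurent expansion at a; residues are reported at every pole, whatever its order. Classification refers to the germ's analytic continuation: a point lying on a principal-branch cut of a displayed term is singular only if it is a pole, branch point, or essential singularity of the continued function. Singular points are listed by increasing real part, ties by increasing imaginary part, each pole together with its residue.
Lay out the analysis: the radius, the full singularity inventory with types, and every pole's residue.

Denominator factor (γ + 5/2): pole of order 1 at -5/2, modulus 5/2.
The radius of convergence is the smallest modulus among the singular points: 5/2.
At the order-1 pole -5/2 set g(γ) = (γ - (-5/2))*f(γ) = 9*γ/2 + 27/40.
Simple pole: residue = g(a) at a = -5/2, which is -423/40.

Radius of convergence at 0: 5/2.
At -5/2: a pole of order 1; residue -423/40.


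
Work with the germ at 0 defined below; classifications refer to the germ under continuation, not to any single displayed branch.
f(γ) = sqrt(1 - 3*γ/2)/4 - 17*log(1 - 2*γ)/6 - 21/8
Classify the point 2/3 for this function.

The term (1/4)*sqrt(1 - γ/(2/3)) has argument 1 - 2/3/(2/3) = 0 at 2/3: a square-root (algebraic, two-sheeted) branch point; the remaining terms are analytic or single-valued there.

The point is an algebraic (square-root) branch point.


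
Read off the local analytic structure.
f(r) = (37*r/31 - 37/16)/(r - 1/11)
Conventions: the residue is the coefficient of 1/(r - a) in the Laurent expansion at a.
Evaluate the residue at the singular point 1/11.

The residue is -12025/5456.

At the order-1 pole 1/11 set g(r) = (r - (1/11))*f(r) = 37*r/31 - 37/16.
Simple pole: residue = g(a) at a = 1/11, which is -12025/5456.


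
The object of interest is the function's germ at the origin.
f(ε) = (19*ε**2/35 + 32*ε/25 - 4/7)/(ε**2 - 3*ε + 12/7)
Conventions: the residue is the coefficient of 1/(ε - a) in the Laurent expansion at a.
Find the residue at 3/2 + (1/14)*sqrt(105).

The factor ε**2 - 3*ε + 12/7 splits as (ε - a)(ε - a') with a = 3/2 + (1/14)*sqrt(105), a' = 3/2 - (1/14)*sqrt(105). At the order-1 pole a set g(ε) = (ε - a)*f(ε) = [19*ε**2/35 + 32*ε/25 - 4/7] / (ε - a').
Simple pole: residue = g(a) at a = 3/2 + (1/14)*sqrt(105), which is 509/350 + (7009/36750)*sqrt(105).

The residue is 509/350 + (7009/36750)*sqrt(105).


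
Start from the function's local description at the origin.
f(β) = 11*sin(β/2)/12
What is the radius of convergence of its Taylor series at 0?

The radius of convergence is infinite.

The factor -sin(β/2) is entire and contributes no finite singular point.
The polynomial part has no poles.
No finite singular points: the Taylor series at 0 converges everywhere.


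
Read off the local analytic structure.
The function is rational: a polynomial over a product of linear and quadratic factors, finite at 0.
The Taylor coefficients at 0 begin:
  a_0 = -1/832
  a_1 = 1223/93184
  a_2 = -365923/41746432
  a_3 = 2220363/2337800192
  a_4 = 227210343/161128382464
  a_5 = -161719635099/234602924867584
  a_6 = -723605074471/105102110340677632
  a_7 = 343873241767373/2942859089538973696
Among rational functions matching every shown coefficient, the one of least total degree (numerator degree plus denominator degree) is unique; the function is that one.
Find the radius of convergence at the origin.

The radius of convergence is (2)*sqrt(2).

No rational of total degree below 6 reproduces all 8 coefficients; solving the [1/5] Pade equations on them gives f(θ) = (11*θ/2 - 7/13)/((θ + 7)*(θ**2 + 9*θ/4 + 8)**2), whose expansion matches every shown term.
Denominator factor (θ**2 + 9*θ/4 + 8)^2: discriminant -431/16, complex-conjugate roots (-9/8) + ((1/8)*sqrt(431))*i and (-9/8) - ((1/8)*sqrt(431))*i; poles of order 2, moduli (2)*sqrt(2) and (2)*sqrt(2).
Denominator factor (θ + 7): pole of order 1 at -7, modulus 7.
The radius of convergence is the smallest modulus among the singular points: (2)*sqrt(2).


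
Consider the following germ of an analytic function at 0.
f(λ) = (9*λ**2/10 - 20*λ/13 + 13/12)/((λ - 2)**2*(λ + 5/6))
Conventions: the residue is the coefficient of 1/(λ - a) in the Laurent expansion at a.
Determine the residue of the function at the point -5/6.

The residue is 2799/7514.

At the order-1 pole -5/6 set g(λ) = (λ - (-5/6))*f(λ) = (9*λ**2/10 - 20*λ/13 + 13/12)/(λ - 2)**2.
Simple pole: residue = g(a) at a = -5/6, which is 2799/7514.


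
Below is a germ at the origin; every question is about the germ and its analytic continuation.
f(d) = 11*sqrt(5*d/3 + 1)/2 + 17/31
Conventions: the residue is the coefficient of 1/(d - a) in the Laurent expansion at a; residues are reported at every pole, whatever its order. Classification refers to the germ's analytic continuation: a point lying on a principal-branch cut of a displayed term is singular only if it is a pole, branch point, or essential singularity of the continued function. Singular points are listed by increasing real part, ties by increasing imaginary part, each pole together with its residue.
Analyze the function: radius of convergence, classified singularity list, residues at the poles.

Branch term (11/2)*sqrt(1 - d/(-3/5)): its argument vanishes at d = -3/5, a square-root branch point, modulus 3/5.
The radius of convergence is the smallest modulus among the singular points: 3/5.

Radius of convergence at 0: 3/5.
At -3/5: an algebraic (square-root) branch point.


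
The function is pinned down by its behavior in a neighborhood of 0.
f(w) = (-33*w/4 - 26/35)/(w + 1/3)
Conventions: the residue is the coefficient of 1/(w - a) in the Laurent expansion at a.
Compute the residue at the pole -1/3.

The residue is 281/140.

At the order-1 pole -1/3 set g(w) = (w - (-1/3))*f(w) = -33*w/4 - 26/35.
Simple pole: residue = g(a) at a = -1/3, which is 281/140.


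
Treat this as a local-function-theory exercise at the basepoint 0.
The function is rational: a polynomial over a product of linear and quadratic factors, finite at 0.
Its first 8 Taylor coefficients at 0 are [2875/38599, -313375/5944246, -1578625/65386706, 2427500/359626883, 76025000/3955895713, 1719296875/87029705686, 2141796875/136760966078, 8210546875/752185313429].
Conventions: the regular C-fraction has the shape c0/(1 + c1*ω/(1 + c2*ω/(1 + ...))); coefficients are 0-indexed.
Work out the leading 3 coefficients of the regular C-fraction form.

The regular C-fraction coefficients are [2875/38599, 109/154, -450069/386078].

Taylor coefficients (read off): a_0 = 2875/38599, a_1 = -313375/5944246, a_2 = -1578625/65386706.
c0 = a_0 = 2875/38599. Peel one level at a time: if S = 1 + c*ω/S' with S'(0) = 1, then c is the ω-coefficient of S and S' = c*ω/(S - 1).
S_1 = c0/f = 1 + (109/154)*ω + (450069/545468)*ω^2 + ...; c1 = 109/154.
S_2 = c1*ω/(S_1 - 1) = 1 + (-450069/386078)*ω + ...; c2 = -450069/386078.


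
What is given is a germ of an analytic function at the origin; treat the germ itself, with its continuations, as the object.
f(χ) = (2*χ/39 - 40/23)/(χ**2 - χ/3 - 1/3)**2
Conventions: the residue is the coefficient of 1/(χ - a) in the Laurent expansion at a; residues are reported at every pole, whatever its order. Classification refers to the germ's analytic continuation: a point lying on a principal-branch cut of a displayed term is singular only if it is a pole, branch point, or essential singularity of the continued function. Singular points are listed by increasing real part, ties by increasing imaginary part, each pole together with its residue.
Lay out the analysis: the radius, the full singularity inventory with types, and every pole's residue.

Denominator factor (χ**2 - χ/3 - 1/3)^2: discriminant 13/9, real irrational roots 1/6 + (1/6)*sqrt(13) and 1/6 - (1/6)*sqrt(13); poles of order 2, moduli 1/6 + (1/6)*sqrt(13) and -1/6 + (1/6)*sqrt(13).
The radius of convergence is the smallest modulus among the singular points: -1/6 + (1/6)*sqrt(13).
The factor χ**2 - χ/3 - 1/3 splits as (χ - a)(χ - a') with a = 1/6 - (1/6)*sqrt(13), a' = 1/6 + (1/6)*sqrt(13). At the order-2 pole a set g(χ) = (χ - a)^2*f(χ) = [2*χ/39 - 40/23] / (χ - a')^2.
Order-2 pole: residue = g'(a); g'(1/6 - (1/6)*sqrt(13)) = -(27942/50531)*sqrt(13), so the residue is -(27942/50531)*sqrt(13).
The factor χ**2 - χ/3 - 1/3 splits as (χ - a)(χ - a') with a = 1/6 + (1/6)*sqrt(13), a' = 1/6 - (1/6)*sqrt(13). At the order-2 pole a set g(χ) = (χ - a)^2*f(χ) = [2*χ/39 - 40/23] / (χ - a')^2.
Order-2 pole: residue = g'(a); g'(1/6 + (1/6)*sqrt(13)) = (27942/50531)*sqrt(13), so the residue is (27942/50531)*sqrt(13).
List the singular points by increasing real part (a conjugate pair: the negative imaginary part first).

Radius of convergence at 0: -1/6 + (1/6)*sqrt(13).
At 1/6 - (1/6)*sqrt(13): a pole of order 2; residue -(27942/50531)*sqrt(13).
At 1/6 + (1/6)*sqrt(13): a pole of order 2; residue (27942/50531)*sqrt(13).


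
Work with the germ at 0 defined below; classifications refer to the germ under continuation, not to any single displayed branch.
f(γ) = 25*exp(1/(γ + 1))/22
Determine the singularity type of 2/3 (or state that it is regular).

There is no denominator, hence no pole anywhere.
The essential point of exp(1/(γ - (-1))) is -1, not 2/3.
So the germ continues analytically to 2/3.

The point is a regular point.


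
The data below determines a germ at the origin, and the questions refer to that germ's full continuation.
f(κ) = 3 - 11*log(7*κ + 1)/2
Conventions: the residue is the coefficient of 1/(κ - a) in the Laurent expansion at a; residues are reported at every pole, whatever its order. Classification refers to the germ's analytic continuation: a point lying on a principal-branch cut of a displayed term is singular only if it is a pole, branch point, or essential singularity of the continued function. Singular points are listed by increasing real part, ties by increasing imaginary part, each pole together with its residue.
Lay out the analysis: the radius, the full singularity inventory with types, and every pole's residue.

Branch term (-11/2)*log(1 - κ/(-1/7)): its argument vanishes at κ = -1/7, a logarithmic branch point, modulus 1/7.
The radius of convergence is the smallest modulus among the singular points: 1/7.

Radius of convergence at 0: 1/7.
At -1/7: a logarithmic branch point.


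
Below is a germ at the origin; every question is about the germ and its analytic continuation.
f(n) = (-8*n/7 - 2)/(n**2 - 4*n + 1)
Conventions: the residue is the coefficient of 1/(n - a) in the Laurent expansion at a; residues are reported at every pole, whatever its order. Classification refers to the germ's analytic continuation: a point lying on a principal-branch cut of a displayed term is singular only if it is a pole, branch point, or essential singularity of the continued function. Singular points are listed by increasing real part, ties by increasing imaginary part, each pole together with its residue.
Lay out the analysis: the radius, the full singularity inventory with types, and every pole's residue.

Radius of convergence at 0: 2 - sqrt(3).
At 2 - sqrt(3): a pole of order 1; residue -4/7 + (5/7)*sqrt(3).
At 2 + sqrt(3): a pole of order 1; residue -4/7 - (5/7)*sqrt(3).

Denominator factor (n**2 - 4*n + 1): discriminant 12, real irrational roots 2 + sqrt(3) and 2 - sqrt(3); poles of order 1, moduli 2 + sqrt(3) and 2 - sqrt(3).
The radius of convergence is the smallest modulus among the singular points: 2 - sqrt(3).
The factor n**2 - 4*n + 1 splits as (n - a)(n - a') with a = 2 - sqrt(3), a' = 2 + sqrt(3). At the order-1 pole a set g(n) = (n - a)*f(n) = [-8*n/7 - 2] / (n - a').
Simple pole: residue = g(a) at a = 2 - sqrt(3), which is -4/7 + (5/7)*sqrt(3).
The factor n**2 - 4*n + 1 splits as (n - a)(n - a') with a = 2 + sqrt(3), a' = 2 - sqrt(3). At the order-1 pole a set g(n) = (n - a)*f(n) = [-8*n/7 - 2] / (n - a').
Simple pole: residue = g(a) at a = 2 + sqrt(3), which is -4/7 - (5/7)*sqrt(3).
List the singular points by increasing real part (a conjugate pair: the negative imaginary part first).


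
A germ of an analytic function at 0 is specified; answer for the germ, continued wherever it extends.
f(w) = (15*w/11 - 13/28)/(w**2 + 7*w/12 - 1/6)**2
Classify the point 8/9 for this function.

The point is a regular point.

Denominator factors: w**2 + 7*w/12 - 1/6 = 185/162 at w = 8/9 — none vanishes.
So the germ continues analytically to 8/9.


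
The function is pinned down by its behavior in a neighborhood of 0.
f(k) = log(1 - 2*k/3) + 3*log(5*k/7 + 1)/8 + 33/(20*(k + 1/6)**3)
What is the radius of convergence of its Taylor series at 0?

The radius of convergence is 1/6.

Denominator factor (k + 1/6)^3: pole of order 3 at -1/6, modulus 1/6.
Branch term (1)*log(1 - k/(3/2)): its argument vanishes at k = 3/2, a logarithmic branch point, modulus 3/2.
Branch term (3/8)*log(1 - k/(-7/5)): its argument vanishes at k = -7/5, a logarithmic branch point, modulus 7/5.
The radius of convergence is the smallest modulus among the singular points: 1/6.


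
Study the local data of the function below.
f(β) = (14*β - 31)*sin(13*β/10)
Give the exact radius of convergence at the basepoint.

The radius of convergence is infinite.

The factor sin(13*β/10) is entire and contributes no finite singular point.
The polynomial part has no poles.
No finite singular points: the Taylor series at 0 converges everywhere.


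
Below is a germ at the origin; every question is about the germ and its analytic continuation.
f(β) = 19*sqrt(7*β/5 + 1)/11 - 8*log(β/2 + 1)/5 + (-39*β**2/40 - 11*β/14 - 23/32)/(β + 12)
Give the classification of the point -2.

The point is a logarithmic branch point.

The term (-8/5)*log(1 - β/(-2)) has argument 1 - -2/(-2) = 0 at -2: a logarithmic (infinitely-sheeted) branch point; the remaining terms are analytic or single-valued there.


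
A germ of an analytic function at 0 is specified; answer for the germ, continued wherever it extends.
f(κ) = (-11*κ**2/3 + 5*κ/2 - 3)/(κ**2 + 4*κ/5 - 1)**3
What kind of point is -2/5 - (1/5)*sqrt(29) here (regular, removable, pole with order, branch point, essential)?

The point is a pole of order 3.

The denominator factor κ**2 + 4*κ/5 - 1 vanishes at -2/5 - (1/5)*sqrt(29) and appears to the power 3; the numerator there equals -221/25 - (163/150)*sqrt(29), nonzero, and no other factor vanishes.
Hence a pole whose order is the multiplicity, 3.


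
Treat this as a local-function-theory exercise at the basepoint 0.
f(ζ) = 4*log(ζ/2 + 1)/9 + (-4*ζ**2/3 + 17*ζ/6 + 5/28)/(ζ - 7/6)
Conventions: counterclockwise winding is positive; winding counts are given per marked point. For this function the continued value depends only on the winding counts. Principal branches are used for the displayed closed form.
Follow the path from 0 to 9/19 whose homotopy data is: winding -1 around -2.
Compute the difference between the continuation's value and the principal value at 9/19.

The rational part is single-valued and drops out of the difference; each branch term changes only by its own monodromy.
(4/9)*log(1 - ζ/(-2)): each positive loop around -2 adds 2*pi*i to the log, so winding -1 contributes (4/9)*(-1)*2*pi*i = -(8/9)*pi*i.
Summing the contributions at ζ = 9/19 gives -(8/9)*pi*i.

Continued minus principal equals -(8/9)*pi*i.


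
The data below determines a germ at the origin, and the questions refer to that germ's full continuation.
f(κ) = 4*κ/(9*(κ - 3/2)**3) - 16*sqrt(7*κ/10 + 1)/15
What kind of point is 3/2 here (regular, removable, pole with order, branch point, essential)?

The point is a pole of order 3.

The denominator factor κ - 3/2 vanishes at 3/2 and appears to the power 3; the numerator there equals 2/3, nonzero, and no other factor vanishes.
The branch terms are analytic at this point.
Hence a pole whose order is the multiplicity, 3.


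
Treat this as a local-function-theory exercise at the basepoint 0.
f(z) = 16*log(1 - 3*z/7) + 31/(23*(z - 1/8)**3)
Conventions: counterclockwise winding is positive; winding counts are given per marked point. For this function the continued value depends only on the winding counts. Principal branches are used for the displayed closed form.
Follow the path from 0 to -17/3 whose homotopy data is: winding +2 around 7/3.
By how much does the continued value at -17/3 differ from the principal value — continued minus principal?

The rational part is single-valued and drops out of the difference; each branch term changes only by its own monodromy.
(16)*log(1 - z/(7/3)): each positive loop around 7/3 adds 2*pi*i to the log, so winding +2 contributes (16)*(2)*2*pi*i = (64)*pi*i.
Summing the contributions at z = -17/3 gives (64)*pi*i.

Continued minus principal equals (64)*pi*i.


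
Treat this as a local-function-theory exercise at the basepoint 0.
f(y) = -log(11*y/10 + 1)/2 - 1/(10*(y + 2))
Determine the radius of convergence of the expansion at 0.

Denominator factor (y + 2): pole of order 1 at -2, modulus 2.
Branch term (-1/2)*log(1 - y/(-10/11)): its argument vanishes at y = -10/11, a logarithmic branch point, modulus 10/11.
The radius of convergence is the smallest modulus among the singular points: 10/11.

The radius of convergence is 10/11.


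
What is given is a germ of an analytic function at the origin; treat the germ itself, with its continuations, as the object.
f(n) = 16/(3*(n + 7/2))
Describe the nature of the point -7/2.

The point is a pole of order 1.

The denominator factor n + 7/2 vanishes at -7/2 and appears to the power 1; the numerator there equals 16/3, nonzero, and no other factor vanishes.
Hence a pole whose order is the multiplicity, 1.


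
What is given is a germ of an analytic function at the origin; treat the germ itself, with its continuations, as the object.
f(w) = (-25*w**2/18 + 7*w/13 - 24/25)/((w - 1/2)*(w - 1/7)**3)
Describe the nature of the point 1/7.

The point is a pole of order 3.

The denominator factor w - 1/7 vanishes at 1/7 and appears to the power 3; the numerator there equals -261259/286650, nonzero, and no other factor vanishes.
Hence a pole whose order is the multiplicity, 3.


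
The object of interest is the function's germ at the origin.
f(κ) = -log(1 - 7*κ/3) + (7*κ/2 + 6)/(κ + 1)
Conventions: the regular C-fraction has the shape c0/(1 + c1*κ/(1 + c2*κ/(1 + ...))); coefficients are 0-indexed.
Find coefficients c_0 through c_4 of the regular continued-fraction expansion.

Taylor coefficients (expand at 0): a_0 = 6, a_1 = -1/6, a_2 = 47/9, a_3 = 281/162, a_4 = 3211/324.
c0 = a_0 = 6. Peel one level at a time: if S = 1 + c*κ/S' with S'(0) = 1, then c is the κ-coefficient of S and S' = c*κ/(S - 1).
S_1 = c0/f = 1 + (1/36)*κ + (-1127/1296)*κ^2 + ...; c1 = 1/36.
S_2 = c1*κ/(S_1 - 1) = 1 + (1127/36)*κ + (26789/27)*κ^2 + ...; c2 = 1127/36.
S_3 = c2*κ/(S_2 - 1) = 1 + (-15308/483)*κ + (-209614/233289)*κ^2 + ...; c3 = -15308/483.
S_4 = c3*κ/(S_3 - 1) = 1 + (-104807/3696882)*κ + ...; c4 = -104807/3696882.

The regular C-fraction coefficients are [6, 1/36, 1127/36, -15308/483, -104807/3696882].
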